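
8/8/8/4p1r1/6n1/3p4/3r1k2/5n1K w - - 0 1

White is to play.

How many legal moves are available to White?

0

White to move; king on h1.
In check: no.
Legal moves: none.
Count: 0.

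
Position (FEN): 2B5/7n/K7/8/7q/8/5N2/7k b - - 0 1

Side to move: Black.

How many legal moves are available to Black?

4

Black to move; king on h1.
In check: yes, from the white knight on f2.
Legal moves: Kh2, Kg2, Kg1, Qxf2.
Count: 4.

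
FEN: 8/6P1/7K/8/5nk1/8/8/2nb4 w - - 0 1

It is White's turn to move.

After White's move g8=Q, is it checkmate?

no

After g8=Q: black king on g4; in check: yes, from the white queen on g8.
Black has 5 legal replies: Kf5, Kh4, Kh3, Kf3, Ng6.
In check but a legal move exists → not checkmate.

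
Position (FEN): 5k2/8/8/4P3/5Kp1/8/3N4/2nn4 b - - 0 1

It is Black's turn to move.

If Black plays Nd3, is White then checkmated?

no

After Nd3: white king on f4; in check: yes, from the black knight on d3.
White has 5 legal replies: Kg5, Kf5, Kxg4, Ke4, Kg3.
In check but a legal move exists → not checkmate.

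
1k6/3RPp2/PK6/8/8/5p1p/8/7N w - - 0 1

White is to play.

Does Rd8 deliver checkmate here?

yes

After Rd8: black king on b8; in check: yes, from the white rook on d8.
King squares — a7: attacked by Kb6; b7: attacked by Pa6; c7: attacked by Kb6; a8: attacked by Rd8; c8: attacked by Rd8.
Black has no legal moves → checkmate.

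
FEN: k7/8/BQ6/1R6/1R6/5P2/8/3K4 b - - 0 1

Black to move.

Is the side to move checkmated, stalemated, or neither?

stalemate

Black to move; black king on a8.
In check: no.
King squares — a7: attacked by Qb6; b7: attacked by Ba6; b8: attacked by Qb6.
Legal moves for Black: none.
Not in check and no legal moves → stalemate.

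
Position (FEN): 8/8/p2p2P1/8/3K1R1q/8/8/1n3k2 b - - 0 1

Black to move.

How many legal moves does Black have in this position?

6

Black to move; king on f1.
In check: yes, from the white rook on f4.
Legal moves: Kg2, Ke2, Kg1, Ke1, Qxf4+, Qf2+.
Count: 6.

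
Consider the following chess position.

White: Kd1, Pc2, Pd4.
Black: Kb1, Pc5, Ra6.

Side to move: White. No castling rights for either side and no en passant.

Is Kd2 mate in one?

After Kd2: black king on b1; in check: no.
Black is not in check, so this cannot be checkmate.

no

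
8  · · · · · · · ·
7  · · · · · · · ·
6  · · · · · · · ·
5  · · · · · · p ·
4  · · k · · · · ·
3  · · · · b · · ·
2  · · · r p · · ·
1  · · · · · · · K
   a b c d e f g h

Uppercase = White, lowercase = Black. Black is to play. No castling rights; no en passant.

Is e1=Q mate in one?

After e1=Q: white king on h1; in check: yes, from the black queen on e1.
King squares — g1: attacked by Qe1; g2: attacked by Rd2; h2: attacked by Rd2.
White has no legal moves → checkmate.

yes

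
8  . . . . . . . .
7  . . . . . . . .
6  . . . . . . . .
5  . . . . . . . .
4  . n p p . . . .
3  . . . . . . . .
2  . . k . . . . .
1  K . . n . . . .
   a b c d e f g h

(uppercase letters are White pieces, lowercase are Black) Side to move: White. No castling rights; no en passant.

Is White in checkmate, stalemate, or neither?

White to move; white king on a1.
In check: no.
King squares — b1: attacked by Kc2; a2: attacked by Nb4; b2: attacked by Nd1.
Legal moves for White: none.
Not in check and no legal moves → stalemate.

stalemate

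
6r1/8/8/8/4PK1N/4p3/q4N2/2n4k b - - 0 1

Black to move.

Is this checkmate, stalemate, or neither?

Black to move; black king on h1.
In check: yes, from the white knight on f2.
King squares — g1: available; g2: attacked by Nh4; h2: available.
Legal moves for Black: Kh2, Kg1, Qxf2+, exf2.
Black is in check but has 4 legal moves → neither.

neither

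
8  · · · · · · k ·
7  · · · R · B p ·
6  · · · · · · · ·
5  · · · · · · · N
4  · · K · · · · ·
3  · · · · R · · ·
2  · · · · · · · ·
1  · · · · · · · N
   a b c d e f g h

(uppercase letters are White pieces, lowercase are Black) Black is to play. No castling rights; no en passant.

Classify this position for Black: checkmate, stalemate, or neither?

neither

Black to move; black king on g8.
In check: yes, from the white bishop on f7.
Legal moves for Black: Kh8, Kf8, Kh7.
Black is in check but has 3 legal moves → neither.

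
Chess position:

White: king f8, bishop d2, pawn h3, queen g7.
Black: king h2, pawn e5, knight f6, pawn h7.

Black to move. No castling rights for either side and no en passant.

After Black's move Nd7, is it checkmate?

After Nd7: white king on f8; in check: yes, from the black knight on d7.
White has 5 legal replies: Kg8, Ke8, Kf7, Ke7, Qxd7.
In check but a legal move exists → not checkmate.

no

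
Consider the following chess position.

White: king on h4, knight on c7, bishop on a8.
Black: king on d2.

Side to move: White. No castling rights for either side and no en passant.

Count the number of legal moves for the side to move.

White to move; king on h4.
In check: no.
Legal moves: Bb7, Bc6, Bd5, Be4, Bf3, Bg2, Bh1, Ne8, Ne6, Na6, Nd5, Nb5, Kh5, Kg5, Kg4, Kh3, Kg3.
Count: 17.

17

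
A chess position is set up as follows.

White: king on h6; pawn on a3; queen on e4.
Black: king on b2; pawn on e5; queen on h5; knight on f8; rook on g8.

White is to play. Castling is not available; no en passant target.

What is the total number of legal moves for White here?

1

White to move; king on h6.
In check: yes, from the black queen on h5.
Legal moves: Kxh5.
Count: 1.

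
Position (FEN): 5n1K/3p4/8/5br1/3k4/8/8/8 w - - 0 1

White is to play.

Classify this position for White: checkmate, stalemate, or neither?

White to move; white king on h8.
In check: no.
King squares — g7: attacked by Rg5; h7: attacked by Bf5; g8: attacked by Rg5.
Legal moves for White: none.
Not in check and no legal moves → stalemate.

stalemate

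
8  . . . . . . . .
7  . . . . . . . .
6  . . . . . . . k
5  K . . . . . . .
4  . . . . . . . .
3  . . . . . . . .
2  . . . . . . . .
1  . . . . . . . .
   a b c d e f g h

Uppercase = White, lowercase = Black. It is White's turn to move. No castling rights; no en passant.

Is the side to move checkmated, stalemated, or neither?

White to move; white king on a5.
In check: no.
Legal moves for White: Kb6, Ka6, Kb5, Kb4, Ka4.
White has 5 legal moves and is not in check → neither.

neither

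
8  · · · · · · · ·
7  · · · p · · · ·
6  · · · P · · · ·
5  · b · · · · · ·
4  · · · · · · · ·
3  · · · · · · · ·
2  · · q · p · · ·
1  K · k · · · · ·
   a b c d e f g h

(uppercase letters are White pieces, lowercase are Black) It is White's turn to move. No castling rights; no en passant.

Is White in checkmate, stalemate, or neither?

White to move; white king on a1.
In check: no.
King squares — b1: attacked by Kc1; a2: attacked by Qc2; b2: attacked by Kc1.
Legal moves for White: none.
Not in check and no legal moves → stalemate.

stalemate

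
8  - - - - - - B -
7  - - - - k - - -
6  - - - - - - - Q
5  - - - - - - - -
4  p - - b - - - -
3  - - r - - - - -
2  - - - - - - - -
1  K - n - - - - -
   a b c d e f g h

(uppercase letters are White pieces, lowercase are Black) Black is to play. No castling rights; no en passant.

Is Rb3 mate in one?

yes

After Rb3: white king on a1; in check: yes, from the black bishop on d4.
King squares — b1: attacked by Rb3; a2: attacked by Nc1; b2: attacked by Rb3.
White has no legal moves → checkmate.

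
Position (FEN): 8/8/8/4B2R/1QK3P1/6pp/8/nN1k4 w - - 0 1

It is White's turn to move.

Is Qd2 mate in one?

yes

After Qd2: black king on d1; in check: yes, from the white queen on d2.
King squares — c1: attacked by Qd2; e1: attacked by Qd2; c2: attacked by Qd2; d2: attacked by Nb1; e2: attacked by Qd2.
Black has no legal moves → checkmate.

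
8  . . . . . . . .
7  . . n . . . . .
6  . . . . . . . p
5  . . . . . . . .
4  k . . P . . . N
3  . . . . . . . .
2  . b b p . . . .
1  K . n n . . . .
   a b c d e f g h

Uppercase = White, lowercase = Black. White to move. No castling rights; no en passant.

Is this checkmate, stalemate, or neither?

checkmate

White to move; white king on a1.
In check: yes, from the black bishop on b2.
King squares — b1: attacked by Bc2; a2: attacked by Nc1; b2: attacked by Nd1.
Legal moves for White: none.
In check with no legal moves → checkmate.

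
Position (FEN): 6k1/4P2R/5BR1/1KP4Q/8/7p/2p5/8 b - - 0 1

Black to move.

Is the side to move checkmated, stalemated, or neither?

Black to move; black king on g8.
In check: yes, from the white rook on g6.
King squares — f7: attacked by Rh7; g7: attacked by Bf6; h7: attacked by Qh5; f8: attacked by Pe7; h8: attacked by Bf6.
Legal moves for Black: none.
In check with no legal moves → checkmate.

checkmate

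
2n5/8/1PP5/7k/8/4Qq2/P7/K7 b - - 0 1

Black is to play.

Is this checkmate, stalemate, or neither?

Black to move; black king on h5.
In check: no.
Legal moves for Black include: Ne7, Na7, Nd6, Nxb6, Kg6, Kh4, Kg4, Qf8, Qf7, Qf6+, Qxc6, Qf5, Qd5, Qg4, Qf4, Qe4, Qh3, Qg3, ... (list truncated; more exist).
Black has legal moves and is not in check → neither.

neither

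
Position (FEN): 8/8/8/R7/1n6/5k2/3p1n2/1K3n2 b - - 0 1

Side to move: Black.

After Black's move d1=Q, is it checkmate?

no

After d1=Q: white king on b1; in check: yes, from the black queen on d1.
White has 1 legal reply: Kb2.
In check but a legal move exists → not checkmate.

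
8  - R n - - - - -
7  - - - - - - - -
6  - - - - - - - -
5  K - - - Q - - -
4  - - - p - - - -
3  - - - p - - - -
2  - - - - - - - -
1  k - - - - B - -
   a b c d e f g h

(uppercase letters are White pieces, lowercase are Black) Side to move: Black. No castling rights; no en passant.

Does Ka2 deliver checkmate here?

no

After Ka2: white king on a5; in check: no.
White is not in check, so this cannot be checkmate.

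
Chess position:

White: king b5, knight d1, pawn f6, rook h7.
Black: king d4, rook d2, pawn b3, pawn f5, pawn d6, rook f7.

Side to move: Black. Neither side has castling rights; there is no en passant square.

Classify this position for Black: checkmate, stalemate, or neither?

Black to move; black king on d4.
In check: no.
Legal moves for Black include: Rf8, Rxh7, Rg7, Re7, Rd7, Rc7, Rb7+, Ra7, Rxf6, Ke5, Kd5, Ke4, Kd3, Rd3, Rh2, Rg2, Rf2, Re2, ... (list truncated; more exist).
Black has legal moves and is not in check → neither.

neither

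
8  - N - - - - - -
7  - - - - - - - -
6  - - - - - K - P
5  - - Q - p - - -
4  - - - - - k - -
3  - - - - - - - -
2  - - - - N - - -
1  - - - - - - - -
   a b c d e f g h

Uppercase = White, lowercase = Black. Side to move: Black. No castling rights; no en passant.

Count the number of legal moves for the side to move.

Black to move; king on f4.
In check: yes, from the white knight on e2.
Legal moves: Kg4, Ke4, Kf3.
Count: 3.

3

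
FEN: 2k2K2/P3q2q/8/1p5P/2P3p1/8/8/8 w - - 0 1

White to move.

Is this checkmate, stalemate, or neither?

checkmate

White to move; white king on f8.
In check: yes, from the black queen on e7.
King squares — e7: attacked by Qh7; f7: attacked by Qe7; g7: attacked by Qe7; e8: attacked by Qe7; g8: attacked by Qh7.
Legal moves for White: none.
In check with no legal moves → checkmate.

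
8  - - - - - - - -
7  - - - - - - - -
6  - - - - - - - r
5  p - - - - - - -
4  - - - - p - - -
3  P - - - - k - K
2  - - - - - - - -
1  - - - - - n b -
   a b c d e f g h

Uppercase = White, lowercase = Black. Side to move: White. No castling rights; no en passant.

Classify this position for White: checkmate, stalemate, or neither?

White to move; white king on h3.
In check: yes, from the black rook on h6.
King squares — g2: attacked by Kf3; h2: attacked by Nf1; g3: attacked by Nf1; g4: attacked by Kf3; h4: attacked by Rh6.
Legal moves for White: none.
In check with no legal moves → checkmate.

checkmate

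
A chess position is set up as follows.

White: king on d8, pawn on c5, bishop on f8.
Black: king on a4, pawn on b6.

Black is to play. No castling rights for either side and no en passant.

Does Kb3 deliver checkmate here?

After Kb3: white king on d8; in check: no.
White is not in check, so this cannot be checkmate.

no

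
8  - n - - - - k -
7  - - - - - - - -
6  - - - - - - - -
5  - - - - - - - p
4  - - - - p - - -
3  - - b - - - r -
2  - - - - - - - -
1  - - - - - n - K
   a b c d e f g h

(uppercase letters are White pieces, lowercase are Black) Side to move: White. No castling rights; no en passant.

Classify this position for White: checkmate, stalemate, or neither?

stalemate

White to move; white king on h1.
In check: no.
King squares — g1: attacked by Rg3; g2: attacked by Rg3; h2: attacked by Nf1.
Legal moves for White: none.
Not in check and no legal moves → stalemate.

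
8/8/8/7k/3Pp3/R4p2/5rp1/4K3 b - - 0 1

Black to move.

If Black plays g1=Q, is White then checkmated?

yes

After g1=Q: white king on e1; in check: yes, from the black queen on g1.
King squares — d1: attacked by Qg1; f1: attacked by Qg1; d2: attacked by Rf2; e2: attacked by Rf2; f2: attacked by Qg1.
White has no legal moves → checkmate.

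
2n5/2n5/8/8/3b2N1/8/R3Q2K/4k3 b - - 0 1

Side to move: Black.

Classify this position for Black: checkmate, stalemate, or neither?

Black to move; black king on e1.
In check: yes, from the white queen on e2.
King squares — d1: attacked by Qe2; f1: attacked by Qe2; d2: attacked by Ra2; e2: attacked by Ra2; f2: attacked by Qe2.
Legal moves for Black: none.
In check with no legal moves → checkmate.

checkmate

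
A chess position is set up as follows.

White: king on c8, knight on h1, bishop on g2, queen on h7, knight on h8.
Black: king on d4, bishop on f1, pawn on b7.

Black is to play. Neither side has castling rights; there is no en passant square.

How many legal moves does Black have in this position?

13

Black to move; king on d4.
In check: no.
Legal moves: Ke5, Kc5, Kc4, Ke3, Kc3, Ba6, Bb5, Bc4, Bd3, Bxg2, Be2, b6, b5.
Count: 13.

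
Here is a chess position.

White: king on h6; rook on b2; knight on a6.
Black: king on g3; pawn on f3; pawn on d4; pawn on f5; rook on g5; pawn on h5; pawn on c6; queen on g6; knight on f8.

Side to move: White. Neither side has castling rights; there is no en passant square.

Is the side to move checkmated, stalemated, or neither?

checkmate

White to move; white king on h6.
In check: yes, from the black queen on g6.
King squares — g5: attacked by Qg6; h5: attacked by Rg5; g6: attacked by Rg5; g7: attacked by Qg6; h7: attacked by Qg6.
Legal moves for White: none.
In check with no legal moves → checkmate.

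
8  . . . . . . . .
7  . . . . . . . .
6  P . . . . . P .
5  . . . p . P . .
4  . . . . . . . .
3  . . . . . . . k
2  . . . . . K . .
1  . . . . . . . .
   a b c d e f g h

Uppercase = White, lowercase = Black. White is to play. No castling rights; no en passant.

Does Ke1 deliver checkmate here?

no

After Ke1: black king on h3; in check: no.
Black is not in check, so this cannot be checkmate.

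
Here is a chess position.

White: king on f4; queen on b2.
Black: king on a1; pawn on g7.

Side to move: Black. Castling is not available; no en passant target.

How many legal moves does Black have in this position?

1

Black to move; king on a1.
In check: yes, from the white queen on b2.
Legal moves: Kxb2.
Count: 1.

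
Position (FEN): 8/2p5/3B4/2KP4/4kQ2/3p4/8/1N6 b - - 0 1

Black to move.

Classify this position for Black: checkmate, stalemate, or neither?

Black to move; black king on e4.
In check: yes, from the white queen on f4.
King squares — d3: own pawn; e3: attacked by Qf4; f3: attacked by Qf4; d4: attacked by Qf4; f4: attacked by Bd6; d5: attacked by Kc5; e5: attacked by Qf4; f5: attacked by Qf4.
Legal moves for Black: none.
In check with no legal moves → checkmate.

checkmate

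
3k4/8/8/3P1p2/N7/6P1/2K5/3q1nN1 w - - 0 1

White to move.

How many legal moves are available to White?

3

White to move; king on c2.
In check: yes, from the black queen on d1.
Legal moves: Kc3, Kb2, Kxd1.
Count: 3.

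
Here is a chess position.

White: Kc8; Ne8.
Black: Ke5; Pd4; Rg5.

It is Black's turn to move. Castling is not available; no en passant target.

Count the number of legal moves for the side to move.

15

Black to move; king on e5.
In check: no.
Legal moves: Rg8, Rg7, Rg6, Rh5, Rf5, Rg4, Rg3, Rg2, Rg1, Ke6, Kf5, Kd5, Kf4, Ke4, d3.
Count: 15.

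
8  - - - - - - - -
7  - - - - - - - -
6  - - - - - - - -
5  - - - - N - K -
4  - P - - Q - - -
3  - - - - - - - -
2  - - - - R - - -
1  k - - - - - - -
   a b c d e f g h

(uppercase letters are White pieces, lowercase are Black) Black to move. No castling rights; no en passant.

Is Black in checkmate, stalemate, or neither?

Black to move; black king on a1.
In check: no.
King squares — b1: attacked by Qe4; a2: attacked by Re2; b2: attacked by Re2.
Legal moves for Black: none.
Not in check and no legal moves → stalemate.

stalemate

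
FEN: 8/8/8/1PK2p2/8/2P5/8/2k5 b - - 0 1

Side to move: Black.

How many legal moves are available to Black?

Black to move; king on c1.
In check: no.
Legal moves: Kd2, Kc2, Kb2, Kd1, Kb1, f4.
Count: 6.

6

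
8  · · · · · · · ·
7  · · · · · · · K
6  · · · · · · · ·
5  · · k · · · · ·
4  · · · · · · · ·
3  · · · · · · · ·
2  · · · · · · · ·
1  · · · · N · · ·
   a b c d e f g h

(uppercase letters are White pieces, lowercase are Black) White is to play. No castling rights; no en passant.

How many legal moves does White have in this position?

9

White to move; king on h7.
In check: no.
Legal moves: Kh8, Kg8, Kg7, Kh6, Kg6, Nf3, Nd3+, Ng2, Nc2.
Count: 9.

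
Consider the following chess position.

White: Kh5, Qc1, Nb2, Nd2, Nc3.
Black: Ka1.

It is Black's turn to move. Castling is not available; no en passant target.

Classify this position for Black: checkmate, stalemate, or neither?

checkmate

Black to move; black king on a1.
In check: yes, from the white queen on c1.
King squares — b1: attacked by Qc1; a2: attacked by Nc3; b2: attacked by Qc1.
Legal moves for Black: none.
In check with no legal moves → checkmate.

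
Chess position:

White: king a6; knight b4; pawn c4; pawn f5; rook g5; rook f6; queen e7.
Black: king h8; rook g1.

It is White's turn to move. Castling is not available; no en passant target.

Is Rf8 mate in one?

After Rf8: black king on h8; in check: yes, from the white rook on f8.
King squares — g7: attacked by Rg5; h7: attacked by Qe7; g8: attacked by Rg5.
Black has no legal moves → checkmate.

yes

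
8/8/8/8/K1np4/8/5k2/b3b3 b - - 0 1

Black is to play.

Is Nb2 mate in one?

no

After Nb2: white king on a4; in check: yes, from the black knight on b2.
White has 3 legal replies: Kb5, Kb3, Ka3.
In check but a legal move exists → not checkmate.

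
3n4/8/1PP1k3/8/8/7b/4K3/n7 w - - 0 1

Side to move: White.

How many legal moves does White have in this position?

9

White to move; king on e2.
In check: no.
Legal moves: Kf3, Ke3, Kd3, Kf2, Kd2, Ke1, Kd1, c7, b7.
Count: 9.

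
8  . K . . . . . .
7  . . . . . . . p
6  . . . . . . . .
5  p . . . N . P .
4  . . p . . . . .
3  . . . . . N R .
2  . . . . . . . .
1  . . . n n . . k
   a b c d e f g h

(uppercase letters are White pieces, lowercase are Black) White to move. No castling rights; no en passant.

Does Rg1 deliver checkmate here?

After Rg1: black king on h1; in check: yes, from the white rook on g1.
King squares — g1: attacked by Nf3; g2: attacked by Rg1; h2: attacked by Nf3.
Black has no legal moves → checkmate.

yes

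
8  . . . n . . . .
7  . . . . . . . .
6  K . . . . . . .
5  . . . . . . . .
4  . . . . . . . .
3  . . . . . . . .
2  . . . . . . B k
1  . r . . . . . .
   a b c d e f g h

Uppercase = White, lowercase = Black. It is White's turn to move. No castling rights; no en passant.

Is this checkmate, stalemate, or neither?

White to move; white king on a6.
In check: no.
Legal moves for White: Ka7, Ka5, Ba8, Bb7, Bc6, Bd5, Be4, Bh3, Bf3, Bh1, Bf1.
White has 11 legal moves and is not in check → neither.

neither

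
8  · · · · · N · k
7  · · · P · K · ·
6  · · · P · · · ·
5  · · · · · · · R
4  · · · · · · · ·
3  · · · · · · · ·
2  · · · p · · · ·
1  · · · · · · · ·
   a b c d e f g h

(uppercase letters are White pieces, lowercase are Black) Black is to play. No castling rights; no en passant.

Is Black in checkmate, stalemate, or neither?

Black to move; black king on h8.
In check: yes, from the white rook on h5.
King squares — g7: attacked by Kf7; h7: attacked by Rh5; g8: attacked by Kf7.
Legal moves for Black: none.
In check with no legal moves → checkmate.

checkmate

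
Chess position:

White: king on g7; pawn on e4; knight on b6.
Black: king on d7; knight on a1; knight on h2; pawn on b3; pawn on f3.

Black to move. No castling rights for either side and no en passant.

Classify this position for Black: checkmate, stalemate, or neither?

Black to move; black king on d7.
In check: yes, from the white knight on b6.
King squares — c6: available; d6: available; e6: available; c7: available; e7: available; c8: attacked by Nb6; d8: available; e8: available.
Legal moves for Black: Ke8, Kd8, Ke7, Kc7, Ke6, Kd6, Kc6.
Black is in check but has 7 legal moves → neither.

neither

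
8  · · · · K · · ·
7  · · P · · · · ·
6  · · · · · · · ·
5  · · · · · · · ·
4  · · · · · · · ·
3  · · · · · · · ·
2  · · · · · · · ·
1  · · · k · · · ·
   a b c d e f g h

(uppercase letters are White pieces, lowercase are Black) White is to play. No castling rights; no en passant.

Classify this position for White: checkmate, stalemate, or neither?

neither

White to move; white king on e8.
In check: no.
Legal moves for White: Kf8, Kd8, Kf7, Ke7, Kd7, c8=Q, c8=R, c8=B, c8=N.
White has 9 legal moves and is not in check → neither.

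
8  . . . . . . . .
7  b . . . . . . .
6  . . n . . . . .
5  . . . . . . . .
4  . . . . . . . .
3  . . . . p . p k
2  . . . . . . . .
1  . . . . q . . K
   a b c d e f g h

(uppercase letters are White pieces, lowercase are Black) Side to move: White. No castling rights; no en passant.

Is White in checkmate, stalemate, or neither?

White to move; white king on h1.
In check: yes, from the black queen on e1.
King squares — g1: attacked by Qe1; g2: attacked by Kh3; h2: attacked by Pg3.
Legal moves for White: none.
In check with no legal moves → checkmate.

checkmate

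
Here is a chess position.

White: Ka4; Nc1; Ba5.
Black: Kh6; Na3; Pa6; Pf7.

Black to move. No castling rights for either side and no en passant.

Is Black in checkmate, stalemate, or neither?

neither

Black to move; black king on h6.
In check: no.
Legal moves for Black: Kh7, Kg7, Kg6, Kh5, Kg5, Nb5, Nc4, Nc2, Nb1, f6, f5.
Black has 11 legal moves and is not in check → neither.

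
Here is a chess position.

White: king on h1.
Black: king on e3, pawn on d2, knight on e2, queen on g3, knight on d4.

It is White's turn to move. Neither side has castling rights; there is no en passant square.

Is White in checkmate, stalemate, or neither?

White to move; white king on h1.
In check: no.
King squares — g1: attacked by Ne2; g2: attacked by Qg3; h2: attacked by Qg3.
Legal moves for White: none.
Not in check and no legal moves → stalemate.

stalemate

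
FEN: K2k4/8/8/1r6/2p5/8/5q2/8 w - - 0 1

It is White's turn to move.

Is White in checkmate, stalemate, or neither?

stalemate

White to move; white king on a8.
In check: no.
King squares — a7: attacked by Qf2; b7: attacked by Rb5; b8: attacked by Rb5.
Legal moves for White: none.
Not in check and no legal moves → stalemate.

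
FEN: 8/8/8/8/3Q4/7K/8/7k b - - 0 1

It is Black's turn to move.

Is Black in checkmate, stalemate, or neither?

Black to move; black king on h1.
In check: no.
King squares — g1: attacked by Qd4; g2: attacked by Kh3; h2: attacked by Kh3.
Legal moves for Black: none.
Not in check and no legal moves → stalemate.

stalemate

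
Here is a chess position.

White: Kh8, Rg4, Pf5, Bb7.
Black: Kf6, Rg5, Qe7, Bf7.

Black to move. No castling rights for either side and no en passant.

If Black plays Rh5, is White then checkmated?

yes

After Rh5: white king on h8; in check: yes, from the black rook on h5.
King squares — g7: attacked by Kf6; h7: attacked by Rh5; g8: attacked by Bf7.
White has no legal moves → checkmate.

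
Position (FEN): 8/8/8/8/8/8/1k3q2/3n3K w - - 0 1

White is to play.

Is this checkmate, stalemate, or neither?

White to move; white king on h1.
In check: no.
King squares — g1: attacked by Qf2; g2: attacked by Qf2; h2: attacked by Qf2.
Legal moves for White: none.
Not in check and no legal moves → stalemate.

stalemate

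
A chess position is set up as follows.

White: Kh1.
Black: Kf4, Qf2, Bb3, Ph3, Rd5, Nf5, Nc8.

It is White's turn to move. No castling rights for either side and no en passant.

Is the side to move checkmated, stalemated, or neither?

stalemate

White to move; white king on h1.
In check: no.
King squares — g1: attacked by Qf2; g2: attacked by Qf2; h2: attacked by Qf2.
Legal moves for White: none.
Not in check and no legal moves → stalemate.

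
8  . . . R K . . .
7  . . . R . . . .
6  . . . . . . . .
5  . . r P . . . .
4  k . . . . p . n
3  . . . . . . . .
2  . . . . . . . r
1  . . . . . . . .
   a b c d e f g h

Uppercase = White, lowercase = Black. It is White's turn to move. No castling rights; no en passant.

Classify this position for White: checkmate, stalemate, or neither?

neither

White to move; white king on e8.
In check: no.
Legal moves for White: Kf8, Kf7, Ke7, Rc8, Rb8, Ra8+, Rh7, Rg7, Rf7, Re7, Rc7, Rb7, Ra7+, Rd6, d6.
White has 15 legal moves and is not in check → neither.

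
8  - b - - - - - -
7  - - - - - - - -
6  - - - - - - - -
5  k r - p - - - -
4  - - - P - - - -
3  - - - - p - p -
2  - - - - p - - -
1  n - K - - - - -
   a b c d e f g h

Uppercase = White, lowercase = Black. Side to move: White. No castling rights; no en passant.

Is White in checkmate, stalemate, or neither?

White to move; white king on c1.
In check: no.
King squares — b1: attacked by Rb5; d1: attacked by Pe2; b2: attacked by Rb5; c2: attacked by Na1; d2: attacked by Pe3.
Legal moves for White: none.
Not in check and no legal moves → stalemate.

stalemate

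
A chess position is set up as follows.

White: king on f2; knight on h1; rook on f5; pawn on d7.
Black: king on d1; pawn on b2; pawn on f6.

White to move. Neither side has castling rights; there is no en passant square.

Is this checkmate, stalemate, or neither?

White to move; white king on f2.
In check: no.
Legal moves for White include: Rxf6, Rh5, Rg5, Re5, Rd5+, Rc5, Rb5, Ra5, Rf4, Rf3, Kg3, Kf3, Ke3, Kg2, Kg1, Kf1, Ng3, d8=Q+, ... (list truncated; more exist).
White has legal moves and is not in check → neither.

neither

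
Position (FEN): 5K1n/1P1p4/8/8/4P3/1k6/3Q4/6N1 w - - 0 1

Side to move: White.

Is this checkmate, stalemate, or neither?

White to move; white king on f8.
In check: no.
Legal moves for White include: Kg8, Ke8, Kg7, Ke7, Qxd7, Qh6, Qd6, Qg5, Qd5+, Qa5, Qf4, Qd4, Qb4+, Qe3+, Qd3+, Qc3+, Qh2, Qg2, ... (list truncated; more exist).
White has legal moves and is not in check → neither.

neither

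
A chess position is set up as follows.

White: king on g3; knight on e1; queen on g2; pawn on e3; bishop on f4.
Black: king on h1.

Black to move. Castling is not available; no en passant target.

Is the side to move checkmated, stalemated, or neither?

Black to move; black king on h1.
In check: yes, from the white queen on g2.
King squares — g1: attacked by Qg2; g2: attacked by Ne1; h2: attacked by Qg2.
Legal moves for Black: none.
In check with no legal moves → checkmate.

checkmate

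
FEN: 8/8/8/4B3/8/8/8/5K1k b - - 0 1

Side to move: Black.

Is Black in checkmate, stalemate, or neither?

stalemate

Black to move; black king on h1.
In check: no.
King squares — g1: attacked by Kf1; g2: attacked by Kf1; h2: attacked by Be5.
Legal moves for Black: none.
Not in check and no legal moves → stalemate.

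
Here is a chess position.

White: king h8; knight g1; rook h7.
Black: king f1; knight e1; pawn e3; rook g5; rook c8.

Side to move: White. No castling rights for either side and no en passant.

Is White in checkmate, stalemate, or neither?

checkmate

White to move; white king on h8.
In check: yes, from the black rook on c8.
King squares — g7: attacked by Rg5; h7: own rook; g8: attacked by Rg5.
Legal moves for White: none.
In check with no legal moves → checkmate.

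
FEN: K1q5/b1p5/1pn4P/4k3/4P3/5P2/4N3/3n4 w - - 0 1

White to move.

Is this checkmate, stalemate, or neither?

checkmate

White to move; white king on a8.
In check: yes, from the black queen on c8.
King squares — a7: attacked by Nc6; b7: attacked by Qc8; b8: attacked by Nc6.
Legal moves for White: none.
In check with no legal moves → checkmate.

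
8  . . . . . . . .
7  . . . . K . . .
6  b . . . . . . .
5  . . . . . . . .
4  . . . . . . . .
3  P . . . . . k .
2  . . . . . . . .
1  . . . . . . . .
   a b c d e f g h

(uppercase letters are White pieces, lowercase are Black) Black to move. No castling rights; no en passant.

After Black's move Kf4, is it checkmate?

After Kf4: white king on e7; in check: no.
White is not in check, so this cannot be checkmate.

no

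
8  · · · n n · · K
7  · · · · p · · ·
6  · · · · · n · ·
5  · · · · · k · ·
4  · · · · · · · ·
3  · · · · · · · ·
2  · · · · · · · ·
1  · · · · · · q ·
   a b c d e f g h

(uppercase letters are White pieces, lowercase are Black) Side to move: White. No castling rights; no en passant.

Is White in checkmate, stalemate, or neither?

stalemate

White to move; white king on h8.
In check: no.
King squares — g7: attacked by Qg1; h7: attacked by Nf6; g8: attacked by Qg1.
Legal moves for White: none.
Not in check and no legal moves → stalemate.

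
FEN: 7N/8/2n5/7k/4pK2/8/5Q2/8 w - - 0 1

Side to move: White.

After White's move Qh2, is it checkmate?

After Qh2: black king on h5; in check: yes, from the white queen on h2.
King squares — g4: attacked by Kf4; h4: attacked by Qh2; g5: attacked by Kf4; g6: attacked by Nh8; h6: attacked by Qh2.
Black has no legal moves → checkmate.

yes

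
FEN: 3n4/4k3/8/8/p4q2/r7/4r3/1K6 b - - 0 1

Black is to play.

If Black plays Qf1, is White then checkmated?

After Qf1: white king on b1; in check: yes, from the black queen on f1.
King squares — a1: attacked by Qf1; c1: attacked by Qf1; a2: attacked by Re2; b2: attacked by Re2; c2: attacked by Re2.
White has no legal moves → checkmate.

yes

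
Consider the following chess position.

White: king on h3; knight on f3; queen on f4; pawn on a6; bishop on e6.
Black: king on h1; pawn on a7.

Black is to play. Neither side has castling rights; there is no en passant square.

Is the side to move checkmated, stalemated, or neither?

Black to move; black king on h1.
In check: no.
King squares — g1: attacked by Nf3; g2: attacked by Kh3; h2: attacked by Nf3.
Legal moves for Black: none.
Not in check and no legal moves → stalemate.

stalemate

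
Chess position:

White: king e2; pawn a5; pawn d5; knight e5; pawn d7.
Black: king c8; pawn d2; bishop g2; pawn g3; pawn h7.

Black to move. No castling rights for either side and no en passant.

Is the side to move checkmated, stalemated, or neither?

Black to move; black king on c8.
In check: yes, from the white pawn on d7.
King squares — b7: available; c7: available; d7: attacked by Ne5; b8: available; d8: available.
Legal moves for Black: Kd8, Kb8, Kc7, Kb7.
Black is in check but has 4 legal moves → neither.

neither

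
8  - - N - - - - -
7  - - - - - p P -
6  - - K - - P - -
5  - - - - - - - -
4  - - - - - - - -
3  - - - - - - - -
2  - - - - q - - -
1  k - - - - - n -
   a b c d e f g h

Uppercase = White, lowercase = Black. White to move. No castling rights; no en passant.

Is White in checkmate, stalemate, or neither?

White to move; white king on c6.
In check: no.
Legal moves for White: Ne7, Na7, Nd6, Nb6, Kd7, Kc7, Kb7, Kd6, Kb6, Kd5, Kc5, g8=Q, g8=R, g8=B, g8=N.
White has 15 legal moves and is not in check → neither.

neither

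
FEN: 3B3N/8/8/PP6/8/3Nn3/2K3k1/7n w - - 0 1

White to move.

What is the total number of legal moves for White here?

White to move; king on c2.
In check: yes, from the black knight on e3.
Legal moves: Kc3, Kb3, Kd2, Kb2, Kc1, Kb1.
Count: 6.

6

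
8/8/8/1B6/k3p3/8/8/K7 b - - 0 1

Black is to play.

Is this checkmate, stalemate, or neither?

neither

Black to move; black king on a4.
In check: yes, from the white bishop on b5.
King squares — a3: available; b3: available; b4: available; a5: available; b5: available.
Legal moves for Black: Kxb5, Ka5, Kb4, Kb3, Ka3.
Black is in check but has 5 legal moves → neither.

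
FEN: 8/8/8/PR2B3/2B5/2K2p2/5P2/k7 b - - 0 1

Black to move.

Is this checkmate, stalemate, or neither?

Black to move; black king on a1.
In check: no.
King squares — b1: attacked by Rb5; a2: attacked by Bc4; b2: attacked by Kc3.
Legal moves for Black: none.
Not in check and no legal moves → stalemate.

stalemate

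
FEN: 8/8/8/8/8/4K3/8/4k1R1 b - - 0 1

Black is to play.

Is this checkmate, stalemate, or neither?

checkmate

Black to move; black king on e1.
In check: yes, from the white rook on g1.
King squares — d1: attacked by Rg1; f1: attacked by Rg1; d2: attacked by Ke3; e2: attacked by Ke3; f2: attacked by Ke3.
Legal moves for Black: none.
In check with no legal moves → checkmate.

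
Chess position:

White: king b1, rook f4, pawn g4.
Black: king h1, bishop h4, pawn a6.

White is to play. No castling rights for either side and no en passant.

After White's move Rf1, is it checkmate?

no

After Rf1: black king on h1; in check: yes, from the white rook on f1.
Black has 2 legal replies: Kh2, Kg2.
In check but a legal move exists → not checkmate.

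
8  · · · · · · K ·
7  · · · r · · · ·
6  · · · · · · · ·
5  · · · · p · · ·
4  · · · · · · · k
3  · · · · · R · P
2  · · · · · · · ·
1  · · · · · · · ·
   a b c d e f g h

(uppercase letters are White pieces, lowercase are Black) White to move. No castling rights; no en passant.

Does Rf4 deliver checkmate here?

After Rf4: black king on h4; in check: yes, from the white rook on f4.
Black has 5 legal replies: Kh5, Kg5, Kxh3, Kg3, exf4.
In check but a legal move exists → not checkmate.

no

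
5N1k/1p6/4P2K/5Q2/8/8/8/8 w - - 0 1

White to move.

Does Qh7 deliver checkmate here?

yes

After Qh7: black king on h8; in check: yes, from the white queen on h7.
King squares — g7: attacked by Kh6; h7: attacked by Kh6; g8: attacked by Qh7.
Black has no legal moves → checkmate.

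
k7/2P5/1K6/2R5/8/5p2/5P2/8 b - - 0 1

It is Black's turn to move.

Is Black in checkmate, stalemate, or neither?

Black to move; black king on a8.
In check: no.
King squares — a7: attacked by Kb6; b7: attacked by Kb6; b8: attacked by Pc7.
Legal moves for Black: none.
Not in check and no legal moves → stalemate.

stalemate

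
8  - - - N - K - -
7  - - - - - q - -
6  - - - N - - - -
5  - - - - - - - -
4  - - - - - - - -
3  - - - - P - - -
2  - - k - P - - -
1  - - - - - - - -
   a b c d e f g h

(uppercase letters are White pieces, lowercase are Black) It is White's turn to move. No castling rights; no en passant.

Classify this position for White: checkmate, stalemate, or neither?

White to move; white king on f8.
In check: yes, from the black queen on f7.
Legal moves for White: Kxf7, N8xf7, N6xf7.
White is in check but has 3 legal moves → neither.

neither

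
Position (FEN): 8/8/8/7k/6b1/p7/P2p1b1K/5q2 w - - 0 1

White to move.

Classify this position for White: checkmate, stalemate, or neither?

White to move; white king on h2.
In check: no.
King squares — g1: attacked by Qf1; h1: attacked by Qf1; g2: attacked by Qf1; g3: attacked by Bf2; h3: attacked by Qf1.
Legal moves for White: none.
Not in check and no legal moves → stalemate.

stalemate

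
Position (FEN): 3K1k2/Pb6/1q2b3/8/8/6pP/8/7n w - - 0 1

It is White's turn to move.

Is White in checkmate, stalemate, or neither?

White to move; white king on d8.
In check: yes, from the black queen on b6.
King squares — c7: attacked by Qb6; d7: attacked by Be6; e7: attacked by Kf8; c8: attacked by Be6; e8: attacked by Kf8.
Legal moves for White: none.
In check with no legal moves → checkmate.

checkmate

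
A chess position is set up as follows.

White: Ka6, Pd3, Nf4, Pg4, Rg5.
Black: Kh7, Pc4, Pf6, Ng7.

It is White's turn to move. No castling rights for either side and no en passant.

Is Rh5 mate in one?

no

After Rh5: black king on h7; in check: yes, from the white rook on h5.
Black has 2 legal replies: Kg8, Nxh5.
In check but a legal move exists → not checkmate.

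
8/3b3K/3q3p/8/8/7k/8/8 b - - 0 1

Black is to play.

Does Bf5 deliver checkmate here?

no

After Bf5: white king on h7; in check: yes, from the black bishop on f5.
White has 3 legal replies: Kh8, Kg8, Kg7.
In check but a legal move exists → not checkmate.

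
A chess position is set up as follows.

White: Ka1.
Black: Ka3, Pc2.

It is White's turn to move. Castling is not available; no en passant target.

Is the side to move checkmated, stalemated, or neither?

stalemate

White to move; white king on a1.
In check: no.
King squares — b1: attacked by Pc2; a2: attacked by Ka3; b2: attacked by Ka3.
Legal moves for White: none.
Not in check and no legal moves → stalemate.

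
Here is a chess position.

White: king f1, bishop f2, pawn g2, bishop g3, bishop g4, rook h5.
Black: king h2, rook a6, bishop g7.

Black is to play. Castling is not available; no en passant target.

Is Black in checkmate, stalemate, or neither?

Black to move; black king on h2.
In check: yes, from the white bishop on g3 and the white rook on h5.
King squares — g1: attacked by Kf1; h1: attacked by Rh5; g2: attacked by Kf1; g3: attacked by Bf2; h3: attacked by Pg2.
Legal moves for Black: none.
In check with no legal moves → checkmate.

checkmate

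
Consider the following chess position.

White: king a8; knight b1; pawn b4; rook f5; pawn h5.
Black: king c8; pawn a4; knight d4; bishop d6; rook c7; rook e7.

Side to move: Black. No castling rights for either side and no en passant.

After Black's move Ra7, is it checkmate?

After Ra7: white king on a8; in check: yes, from the black rook on a7.
King squares — a7: attacked by Re7; b7: attacked by Ra7; b8: attacked by Bd6.
White has no legal moves → checkmate.

yes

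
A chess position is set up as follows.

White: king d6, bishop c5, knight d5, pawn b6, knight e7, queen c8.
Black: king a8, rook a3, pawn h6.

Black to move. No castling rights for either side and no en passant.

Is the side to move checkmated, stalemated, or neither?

checkmate

Black to move; black king on a8.
In check: yes, from the white queen on c8.
King squares — a7: attacked by Pb6; b7: attacked by Qc8; b8: attacked by Qc8.
Legal moves for Black: none.
In check with no legal moves → checkmate.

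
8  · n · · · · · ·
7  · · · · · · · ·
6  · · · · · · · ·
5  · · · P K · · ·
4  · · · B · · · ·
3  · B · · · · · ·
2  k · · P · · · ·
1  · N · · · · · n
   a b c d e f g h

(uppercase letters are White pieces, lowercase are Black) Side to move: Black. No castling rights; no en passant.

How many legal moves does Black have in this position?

Black to move; king on a2.
In check: yes, from the white bishop on b3.
Legal moves: Kxb3, Kxb1.
Count: 2.

2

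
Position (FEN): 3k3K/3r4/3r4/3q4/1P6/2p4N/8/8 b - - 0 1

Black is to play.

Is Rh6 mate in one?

After Rh6: white king on h8; in check: yes, from the black rook on h6.
King squares — g7: attacked by Rd7; h7: attacked by Rh6; g8: attacked by Qd5.
White has no legal moves → checkmate.

yes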